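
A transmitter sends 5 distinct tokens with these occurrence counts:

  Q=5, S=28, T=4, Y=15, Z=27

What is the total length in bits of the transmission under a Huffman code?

163

Build the Huffman tree bottom-up:
combine T(4), Q(5) → 9
combine 9, Y(15) → 24
combine 24, Z(27) → 51
combine S(28), 51 → 79
Total encoded bits = sum of merged weights = 9 + 24 + 51 + 79 = 163.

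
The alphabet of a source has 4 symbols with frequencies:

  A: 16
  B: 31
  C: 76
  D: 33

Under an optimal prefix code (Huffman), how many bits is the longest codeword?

Merge the two lowest-weight nodes at each step:
combine A(16), B(31) → 47
combine D(33), 47 → 80
combine C(76), 80 → 156
The first pair merged (A, B) ends up deepest, at depth 3.

3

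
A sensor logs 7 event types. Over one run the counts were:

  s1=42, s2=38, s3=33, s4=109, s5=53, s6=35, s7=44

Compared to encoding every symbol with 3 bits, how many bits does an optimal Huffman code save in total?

Fixed-length: 3 bits × 354 symbols = 1062 bits.
Huffman merges:
s3(33) + s6(35) → 68
s2(38) + s1(42) → 80
s7(44) + s5(53) → 97
68 + 80 → 148
97 + s4(109) → 206
148 + 206 → 354
Huffman total = 68 + 80 + 97 + 148 + 206 + 354 = 953 bits.
Saving = 1062 − 953 = 109 bits.

109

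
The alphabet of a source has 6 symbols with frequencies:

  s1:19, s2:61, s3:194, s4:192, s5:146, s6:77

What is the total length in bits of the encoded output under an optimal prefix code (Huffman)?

Merge the two smallest weights repeatedly:
merge s1(19) and s2(61): 80
merge s6(77) and 80: 157
merge s5(146) and 157: 303
merge s4(192) and s3(194): 386
merge 303 and 386: 689
Total encoded bits = sum of merged weights = 80 + 157 + 303 + 386 + 689 = 1615.

1615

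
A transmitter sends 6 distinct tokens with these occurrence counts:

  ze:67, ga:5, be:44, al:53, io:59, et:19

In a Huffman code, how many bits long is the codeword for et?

Repeatedly merge the two smallest:
ga(5) + et(19) → 24
24 + be(44) → 68
al(53) + io(59) → 112
ze(67) + 68 → 135
112 + 135 → 247
et sits 4 levels below the root, so its codeword is 4 bits.

4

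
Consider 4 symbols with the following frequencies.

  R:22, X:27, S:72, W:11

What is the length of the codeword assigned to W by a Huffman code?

3

Huffman merges, smallest pair first:
merge W(11) and R(22): 33
merge X(27) and 33: 60
merge 60 and S(72): 132
W sits 3 levels below the root, so its codeword is 3 bits.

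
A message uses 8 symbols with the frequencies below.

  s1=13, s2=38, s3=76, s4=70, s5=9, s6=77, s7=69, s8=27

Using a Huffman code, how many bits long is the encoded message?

1055

Merge the two smallest weights repeatedly:
combine s5(9), s1(13) → 22
combine 22, s8(27) → 49
combine s2(38), 49 → 87
combine s7(69), s4(70) → 139
combine s3(76), s6(77) → 153
combine 87, 139 → 226
combine 153, 226 → 379
Each symbol's bit-cost is frequency × depth; summing gives 1055 bits (equivalently 22 + 49 + 87 + 139 + 153 + 226 + 379).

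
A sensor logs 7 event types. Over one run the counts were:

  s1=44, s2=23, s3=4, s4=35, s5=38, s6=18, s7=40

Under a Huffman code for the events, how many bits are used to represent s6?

Build the tree from the bottom:
combine s3(4), s6(18) → 22
combine 22, s2(23) → 45
combine s4(35), s5(38) → 73
combine s7(40), s1(44) → 84
combine 45, 73 → 118
combine 84, 118 → 202
s6 sits 4 levels below the root, so its codeword is 4 bits.

4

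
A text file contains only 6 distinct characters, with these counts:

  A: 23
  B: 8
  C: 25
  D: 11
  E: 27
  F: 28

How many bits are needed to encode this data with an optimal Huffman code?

Greedily combine the two least-frequent nodes:
merge B(8) and D(11): 19
merge 19 and A(23): 42
merge C(25) and E(27): 52
merge F(28) and 42: 70
merge 52 and 70: 122
Total encoded bits = sum of merged weights = 19 + 42 + 52 + 70 + 122 = 305.

305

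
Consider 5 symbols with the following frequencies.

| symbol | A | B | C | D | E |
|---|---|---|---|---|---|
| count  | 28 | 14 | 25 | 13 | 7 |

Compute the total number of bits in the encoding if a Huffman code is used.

194

Merge the two smallest weights repeatedly:
merge E(7) and D(13): 20
merge B(14) and 20: 34
merge C(25) and A(28): 53
merge 34 and 53: 87
Each symbol's bit-cost is frequency × depth; summing gives 194 bits (equivalently 20 + 34 + 53 + 87).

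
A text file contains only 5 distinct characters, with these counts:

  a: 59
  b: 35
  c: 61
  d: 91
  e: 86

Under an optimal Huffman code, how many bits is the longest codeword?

3

Merge the two lowest-weight nodes at each step:
combine b(35), a(59) → 94
combine c(61), e(86) → 147
combine d(91), 94 → 185
combine 147, 185 → 332
The rarest symbols sit at the bottom; the longest codeword is 3 bits.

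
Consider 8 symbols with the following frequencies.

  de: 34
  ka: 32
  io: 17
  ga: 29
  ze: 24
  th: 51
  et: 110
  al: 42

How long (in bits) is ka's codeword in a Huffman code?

Build the tree from the bottom:
combine io(17), ze(24) → 41
combine ga(29), ka(32) → 61
combine de(34), 41 → 75
combine al(42), th(51) → 93
combine 61, 75 → 136
combine 93, et(110) → 203
combine 136, 203 → 339
The subtree containing ka is merged 3 times, so code length = 3.

3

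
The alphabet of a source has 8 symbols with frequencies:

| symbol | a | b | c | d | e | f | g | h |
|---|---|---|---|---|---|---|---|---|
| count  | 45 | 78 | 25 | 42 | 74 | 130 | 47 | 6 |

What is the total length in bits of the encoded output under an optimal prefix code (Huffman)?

1237

Merge the two smallest weights repeatedly:
combine h(6), c(25) → 31
combine 31, d(42) → 73
combine a(45), g(47) → 92
combine 73, e(74) → 147
combine b(78), 92 → 170
combine f(130), 147 → 277
combine 170, 277 → 447
Each symbol's bit-cost is frequency × depth; summing gives 1237 bits (equivalently 31 + 73 + 92 + 147 + 170 + 277 + 447).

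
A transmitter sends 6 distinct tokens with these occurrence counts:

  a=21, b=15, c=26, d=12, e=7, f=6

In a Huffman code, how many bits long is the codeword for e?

4

Huffman merges, smallest pair first:
combine f(6), e(7) → 13
combine d(12), 13 → 25
combine b(15), a(21) → 36
combine 25, c(26) → 51
combine 36, 51 → 87
e sits 4 levels below the root, so its codeword is 4 bits.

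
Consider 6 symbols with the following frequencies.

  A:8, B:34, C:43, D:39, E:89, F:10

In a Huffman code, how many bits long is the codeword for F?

Build the tree from the bottom:
combine A(8), F(10) → 18
combine 18, B(34) → 52
combine D(39), C(43) → 82
combine 52, 82 → 134
combine E(89), 134 → 223
The subtree containing F is merged 4 times, so code length = 4.

4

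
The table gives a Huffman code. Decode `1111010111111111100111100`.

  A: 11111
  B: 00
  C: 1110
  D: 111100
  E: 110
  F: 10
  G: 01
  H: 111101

HGADD

Read left to right; each codeword is recognised as soon as it completes (prefix code):
  111101→H | 01→G | 11111→A | 111100→D | 111100→D
Decoded message: HGADD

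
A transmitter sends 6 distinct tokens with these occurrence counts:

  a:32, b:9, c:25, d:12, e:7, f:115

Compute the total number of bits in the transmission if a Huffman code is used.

Greedily combine the two least-frequent nodes:
combine e(7), b(9) → 16
combine d(12), 16 → 28
combine c(25), 28 → 53
combine a(32), 53 → 85
combine 85, f(115) → 200
Each symbol's bit-cost is frequency × depth; summing gives 382 bits (equivalently 16 + 28 + 53 + 85 + 200).

382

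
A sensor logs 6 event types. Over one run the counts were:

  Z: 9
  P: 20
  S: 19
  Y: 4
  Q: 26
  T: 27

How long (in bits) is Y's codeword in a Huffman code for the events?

4

Huffman merges, smallest pair first:
merge Y(4) and Z(9): 13
merge 13 and S(19): 32
merge P(20) and Q(26): 46
merge T(27) and 32: 59
merge 46 and 59: 105
Y's leaf is at depth 4, giving a 4-bit codeword.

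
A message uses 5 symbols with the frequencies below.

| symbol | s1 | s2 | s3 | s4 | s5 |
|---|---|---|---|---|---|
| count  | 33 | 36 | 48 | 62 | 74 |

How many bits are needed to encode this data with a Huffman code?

Merge the two smallest weights repeatedly:
merge s1(33) and s2(36): 69
merge s3(48) and s4(62): 110
merge 69 and s5(74): 143
merge 110 and 143: 253
Each symbol's bit-cost is frequency × depth; summing gives 575 bits (equivalently 69 + 110 + 143 + 253).

575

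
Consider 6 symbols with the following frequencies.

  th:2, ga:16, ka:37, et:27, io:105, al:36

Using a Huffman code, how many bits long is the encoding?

Greedily combine the two least-frequent nodes:
combine th(2), ga(16) → 18
combine 18, et(27) → 45
combine al(36), ka(37) → 73
combine 45, 73 → 118
combine io(105), 118 → 223
Each symbol's bit-cost is frequency × depth; summing gives 477 bits (equivalently 18 + 45 + 73 + 118 + 223).

477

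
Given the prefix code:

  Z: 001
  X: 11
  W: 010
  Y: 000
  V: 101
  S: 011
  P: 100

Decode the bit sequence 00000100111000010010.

Read left to right; each codeword is recognised as soon as it completes (prefix code):
  000→Y | 001→Z | 001→Z | 11→X | 000→Y | 010→W | 010→W
Decoded message: YZZXYWW

YZZXYWW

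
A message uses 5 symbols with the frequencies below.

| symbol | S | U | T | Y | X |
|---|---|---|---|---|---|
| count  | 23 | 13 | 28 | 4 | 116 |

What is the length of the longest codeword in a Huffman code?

4

Merge the two lowest-weight nodes at each step:
merge Y(4) and U(13): 17
merge 17 and S(23): 40
merge T(28) and 40: 68
merge 68 and X(116): 184
The first pair merged (Y, U) ends up deepest, at depth 4.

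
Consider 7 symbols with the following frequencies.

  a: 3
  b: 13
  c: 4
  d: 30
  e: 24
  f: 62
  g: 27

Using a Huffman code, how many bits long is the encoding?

Build the Huffman tree bottom-up:
combine a(3), c(4) → 7
combine 7, b(13) → 20
combine 20, e(24) → 44
combine g(27), d(30) → 57
combine 44, 57 → 101
combine f(62), 101 → 163
Each symbol's bit-cost is frequency × depth; summing gives 392 bits (equivalently 7 + 20 + 44 + 57 + 101 + 163).

392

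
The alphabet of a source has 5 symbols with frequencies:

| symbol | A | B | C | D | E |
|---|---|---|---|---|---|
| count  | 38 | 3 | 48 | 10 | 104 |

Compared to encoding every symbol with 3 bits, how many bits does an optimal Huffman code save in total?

243

Fixed-length: 3 bits × 203 symbols = 609 bits.
Huffman merges:
merge B(3) and D(10): 13
merge 13 and A(38): 51
merge C(48) and 51: 99
merge 99 and E(104): 203
Huffman total = 13 + 51 + 99 + 203 = 366 bits.
Saving = 609 − 366 = 243 bits.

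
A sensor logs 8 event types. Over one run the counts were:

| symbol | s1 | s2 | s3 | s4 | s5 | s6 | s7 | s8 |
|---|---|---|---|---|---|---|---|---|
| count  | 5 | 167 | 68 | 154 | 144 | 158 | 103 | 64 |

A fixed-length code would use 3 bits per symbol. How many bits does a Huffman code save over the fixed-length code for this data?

119

Fixed-length: 3 bits × 863 symbols = 2589 bits.
Huffman merges:
s1(5) + s8(64) → 69
s3(68) + 69 → 137
s7(103) + 137 → 240
s5(144) + s4(154) → 298
s6(158) + s2(167) → 325
240 + 298 → 538
325 + 538 → 863
Huffman total = 69 + 137 + 240 + 298 + 325 + 538 + 863 = 2470 bits.
Saving = 2589 − 2470 = 119 bits.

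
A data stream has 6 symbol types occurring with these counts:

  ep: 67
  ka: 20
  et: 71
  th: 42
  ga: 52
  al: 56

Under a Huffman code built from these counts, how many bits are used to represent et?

2

Build the tree from the bottom:
merge ka(20) and th(42): 62
merge ga(52) and al(56): 108
merge 62 and ep(67): 129
merge et(71) and 108: 179
merge 129 and 179: 308
The subtree containing et is merged 2 times, so code length = 2.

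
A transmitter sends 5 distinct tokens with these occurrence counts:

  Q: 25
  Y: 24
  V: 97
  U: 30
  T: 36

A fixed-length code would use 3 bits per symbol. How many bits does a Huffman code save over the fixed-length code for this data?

194

Fixed-length: 3 bits × 212 symbols = 636 bits.
Huffman merges:
merge Y(24) and Q(25): 49
merge U(30) and T(36): 66
merge 49 and 66: 115
merge V(97) and 115: 212
Huffman total = 49 + 66 + 115 + 212 = 442 bits.
Saving = 636 − 442 = 194 bits.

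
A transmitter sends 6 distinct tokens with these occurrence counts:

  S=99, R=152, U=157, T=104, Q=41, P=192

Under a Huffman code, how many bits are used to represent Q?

4

Huffman merges, smallest pair first:
combine Q(41), S(99) → 140
combine T(104), 140 → 244
combine R(152), U(157) → 309
combine P(192), 244 → 436
combine 309, 436 → 745
The subtree containing Q is merged 4 times, so code length = 4.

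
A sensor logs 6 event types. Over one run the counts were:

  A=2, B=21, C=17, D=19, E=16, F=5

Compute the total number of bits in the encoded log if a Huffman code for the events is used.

190

Build the Huffman tree bottom-up:
A(2) + F(5) → 7
7 + E(16) → 23
C(17) + D(19) → 36
B(21) + 23 → 44
36 + 44 → 80
Each symbol's bit-cost is frequency × depth; summing gives 190 bits (equivalently 7 + 23 + 36 + 44 + 80).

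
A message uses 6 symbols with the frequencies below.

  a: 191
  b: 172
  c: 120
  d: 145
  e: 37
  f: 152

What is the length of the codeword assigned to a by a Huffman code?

Build the tree from the bottom:
e(37) + c(120) → 157
d(145) + f(152) → 297
157 + b(172) → 329
a(191) + 297 → 488
329 + 488 → 817
The subtree containing a is merged 2 times, so code length = 2.

2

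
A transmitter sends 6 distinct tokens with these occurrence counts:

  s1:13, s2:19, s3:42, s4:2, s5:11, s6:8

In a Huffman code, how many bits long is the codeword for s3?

Repeatedly merge the two smallest:
combine s4(2), s6(8) → 10
combine 10, s5(11) → 21
combine s1(13), s2(19) → 32
combine 21, 32 → 53
combine s3(42), 53 → 95
s3 is merged only at the final step, so code length = 1.

1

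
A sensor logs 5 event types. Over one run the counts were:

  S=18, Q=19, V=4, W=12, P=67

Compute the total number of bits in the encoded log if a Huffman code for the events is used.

223

Merge the two smallest weights repeatedly:
combine V(4), W(12) → 16
combine 16, S(18) → 34
combine Q(19), 34 → 53
combine 53, P(67) → 120
Total encoded bits = sum of merged weights = 16 + 34 + 53 + 120 = 223.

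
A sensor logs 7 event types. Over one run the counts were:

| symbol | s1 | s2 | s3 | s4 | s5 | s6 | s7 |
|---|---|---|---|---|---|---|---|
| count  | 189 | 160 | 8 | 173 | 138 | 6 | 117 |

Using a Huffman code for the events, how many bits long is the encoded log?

1996

Greedily combine the two least-frequent nodes:
merge s6(6) and s3(8): 14
merge 14 and s7(117): 131
merge 131 and s5(138): 269
merge s2(160) and s4(173): 333
merge s1(189) and 269: 458
merge 333 and 458: 791
Each symbol's bit-cost is frequency × depth; summing gives 1996 bits (equivalently 14 + 131 + 269 + 333 + 458 + 791).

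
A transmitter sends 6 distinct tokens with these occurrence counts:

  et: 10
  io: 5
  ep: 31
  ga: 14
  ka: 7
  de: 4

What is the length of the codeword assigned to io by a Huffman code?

Repeatedly merge the two smallest:
combine de(4), io(5) → 9
combine ka(7), 9 → 16
combine et(10), ga(14) → 24
combine 16, 24 → 40
combine ep(31), 40 → 71
io sits 4 levels below the root, so its codeword is 4 bits.

4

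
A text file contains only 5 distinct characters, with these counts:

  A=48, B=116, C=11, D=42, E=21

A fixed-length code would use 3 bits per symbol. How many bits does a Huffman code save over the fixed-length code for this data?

Fixed-length: 3 bits × 238 symbols = 714 bits.
Huffman merges:
merge C(11) and E(21): 32
merge 32 and D(42): 74
merge A(48) and 74: 122
merge B(116) and 122: 238
Huffman total = 32 + 74 + 122 + 238 = 466 bits.
Saving = 714 − 466 = 248 bits.

248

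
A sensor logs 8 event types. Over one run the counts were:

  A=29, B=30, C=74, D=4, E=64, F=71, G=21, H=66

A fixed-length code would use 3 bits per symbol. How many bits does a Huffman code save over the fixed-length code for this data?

Fixed-length: 3 bits × 359 symbols = 1077 bits.
Huffman merges:
D(4) + G(21) → 25
25 + A(29) → 54
B(30) + 54 → 84
E(64) + H(66) → 130
F(71) + C(74) → 145
84 + 130 → 214
145 + 214 → 359
Huffman total = 25 + 54 + 84 + 130 + 145 + 214 + 359 = 1011 bits.
Saving = 1077 − 1011 = 66 bits.

66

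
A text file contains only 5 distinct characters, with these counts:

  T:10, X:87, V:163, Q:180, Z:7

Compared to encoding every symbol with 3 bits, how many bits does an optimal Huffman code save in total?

Fixed-length: 3 bits × 447 symbols = 1341 bits.
Huffman merges:
Z(7) + T(10) → 17
17 + X(87) → 104
104 + V(163) → 267
Q(180) + 267 → 447
Huffman total = 17 + 104 + 267 + 447 = 835 bits.
Saving = 1341 − 835 = 506 bits.

506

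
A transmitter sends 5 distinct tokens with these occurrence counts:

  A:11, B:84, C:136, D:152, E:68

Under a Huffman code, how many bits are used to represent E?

3

Repeatedly merge the two smallest:
combine A(11), E(68) → 79
combine 79, B(84) → 163
combine C(136), D(152) → 288
combine 163, 288 → 451
E sits 3 levels below the root, so its codeword is 3 bits.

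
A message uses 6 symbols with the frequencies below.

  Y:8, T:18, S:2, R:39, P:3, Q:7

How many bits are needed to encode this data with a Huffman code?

152

Build the Huffman tree bottom-up:
S(2) + P(3) → 5
5 + Q(7) → 12
Y(8) + 12 → 20
T(18) + 20 → 38
38 + R(39) → 77
Total encoded bits = sum of merged weights = 5 + 12 + 20 + 38 + 77 = 152.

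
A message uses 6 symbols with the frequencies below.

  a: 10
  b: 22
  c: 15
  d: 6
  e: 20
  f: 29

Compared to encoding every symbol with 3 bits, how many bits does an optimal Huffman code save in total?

Fixed-length: 3 bits × 102 symbols = 306 bits.
Huffman merges:
d(6) + a(10) → 16
c(15) + 16 → 31
e(20) + b(22) → 42
f(29) + 31 → 60
42 + 60 → 102
Huffman total = 16 + 31 + 42 + 60 + 102 = 251 bits.
Saving = 306 − 251 = 55 bits.

55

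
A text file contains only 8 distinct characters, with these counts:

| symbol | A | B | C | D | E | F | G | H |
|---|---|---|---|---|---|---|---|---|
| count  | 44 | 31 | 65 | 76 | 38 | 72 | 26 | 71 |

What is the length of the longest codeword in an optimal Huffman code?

Merge the two lowest-weight nodes at each step:
G(26) + B(31) → 57
E(38) + A(44) → 82
57 + C(65) → 122
H(71) + F(72) → 143
D(76) + 82 → 158
122 + 143 → 265
158 + 265 → 423
Maximum depth reached is 4.

4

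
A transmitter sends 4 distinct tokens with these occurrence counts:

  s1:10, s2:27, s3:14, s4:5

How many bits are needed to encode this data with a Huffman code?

100

Build the Huffman tree bottom-up:
merge s4(5) and s1(10): 15
merge s3(14) and 15: 29
merge s2(27) and 29: 56
Each symbol's bit-cost is frequency × depth; summing gives 100 bits (equivalently 15 + 29 + 56).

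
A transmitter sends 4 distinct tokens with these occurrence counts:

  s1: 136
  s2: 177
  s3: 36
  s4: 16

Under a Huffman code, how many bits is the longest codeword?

3

Merge the two lowest-weight nodes at each step:
merge s4(16) and s3(36): 52
merge 52 and s1(136): 188
merge s2(177) and 188: 365
The rarest symbols sit at the bottom; the longest codeword is 3 bits.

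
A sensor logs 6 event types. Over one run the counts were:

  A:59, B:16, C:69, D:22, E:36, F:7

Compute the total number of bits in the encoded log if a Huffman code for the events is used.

Build the Huffman tree bottom-up:
F(7) + B(16) → 23
D(22) + 23 → 45
E(36) + 45 → 81
A(59) + C(69) → 128
81 + 128 → 209
Total encoded bits = sum of merged weights = 23 + 45 + 81 + 128 + 209 = 486.

486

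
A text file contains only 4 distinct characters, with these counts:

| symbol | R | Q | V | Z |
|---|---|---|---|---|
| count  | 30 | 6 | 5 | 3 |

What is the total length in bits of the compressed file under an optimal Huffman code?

66

Greedily combine the two least-frequent nodes:
combine Z(3), V(5) → 8
combine Q(6), 8 → 14
combine 14, R(30) → 44
Each symbol's bit-cost is frequency × depth; summing gives 66 bits (equivalently 8 + 14 + 44).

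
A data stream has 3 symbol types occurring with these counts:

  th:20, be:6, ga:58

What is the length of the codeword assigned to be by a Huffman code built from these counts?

Repeatedly merge the two smallest:
merge be(6) and th(20): 26
merge 26 and ga(58): 84
be sits 2 levels below the root, so its codeword is 2 bits.

2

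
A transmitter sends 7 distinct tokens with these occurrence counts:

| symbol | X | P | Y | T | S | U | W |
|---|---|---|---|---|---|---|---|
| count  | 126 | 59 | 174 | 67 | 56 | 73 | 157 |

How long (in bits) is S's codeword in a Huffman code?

Repeatedly merge the two smallest:
combine S(56), P(59) → 115
combine T(67), U(73) → 140
combine 115, X(126) → 241
combine 140, W(157) → 297
combine Y(174), 241 → 415
combine 297, 415 → 712
S sits 4 levels below the root, so its codeword is 4 bits.

4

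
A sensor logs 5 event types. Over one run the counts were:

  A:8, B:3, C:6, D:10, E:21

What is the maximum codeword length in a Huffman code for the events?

4

Merge the two lowest-weight nodes at each step:
combine B(3), C(6) → 9
combine A(8), 9 → 17
combine D(10), 17 → 27
combine E(21), 27 → 48
Maximum depth reached is 4.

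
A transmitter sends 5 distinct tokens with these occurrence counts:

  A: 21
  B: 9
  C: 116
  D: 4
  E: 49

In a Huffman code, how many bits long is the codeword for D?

Huffman merges, smallest pair first:
D(4) + B(9) → 13
13 + A(21) → 34
34 + E(49) → 83
83 + C(116) → 199
D's leaf is at depth 4, giving a 4-bit codeword.

4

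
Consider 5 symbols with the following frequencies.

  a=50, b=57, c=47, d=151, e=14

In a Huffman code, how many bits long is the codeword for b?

Repeatedly merge the two smallest:
merge e(14) and c(47): 61
merge a(50) and b(57): 107
merge 61 and 107: 168
merge d(151) and 168: 319
b's leaf is at depth 3, giving a 3-bit codeword.

3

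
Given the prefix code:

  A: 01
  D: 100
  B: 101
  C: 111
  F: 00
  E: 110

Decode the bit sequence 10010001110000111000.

DDAEFAEF

Read left to right; each codeword is recognised as soon as it completes (prefix code):
  100→D | 100→D | 01→A | 110→E | 00→F | 01→A | 110→E | 00→F
Decoded message: DDAEFAEF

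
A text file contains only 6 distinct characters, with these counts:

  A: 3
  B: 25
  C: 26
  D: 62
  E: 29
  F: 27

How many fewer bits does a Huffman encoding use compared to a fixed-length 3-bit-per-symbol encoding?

96

Fixed-length: 3 bits × 172 symbols = 516 bits.
Huffman merges:
merge A(3) and B(25): 28
merge C(26) and F(27): 53
merge 28 and E(29): 57
merge 53 and 57: 110
merge D(62) and 110: 172
Huffman total = 28 + 53 + 57 + 110 + 172 = 420 bits.
Saving = 516 − 420 = 96 bits.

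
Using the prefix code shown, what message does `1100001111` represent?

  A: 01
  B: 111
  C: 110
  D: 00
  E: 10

Read left to right; each codeword is recognised as soon as it completes (prefix code):
  110→C | 00→D | 01→A | 111→B
Decoded message: CDAB

CDAB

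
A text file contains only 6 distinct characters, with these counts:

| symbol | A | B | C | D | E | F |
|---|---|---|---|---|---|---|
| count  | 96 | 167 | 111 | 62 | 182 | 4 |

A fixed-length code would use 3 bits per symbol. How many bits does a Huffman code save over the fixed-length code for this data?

394

Fixed-length: 3 bits × 622 symbols = 1866 bits.
Huffman merges:
combine F(4), D(62) → 66
combine 66, A(96) → 162
combine C(111), 162 → 273
combine B(167), E(182) → 349
combine 273, 349 → 622
Huffman total = 66 + 162 + 273 + 349 + 622 = 1472 bits.
Saving = 1866 − 1472 = 394 bits.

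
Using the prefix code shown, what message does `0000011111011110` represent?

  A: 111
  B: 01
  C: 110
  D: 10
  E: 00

EEBADAD

Read left to right; each codeword is recognised as soon as it completes (prefix code):
  00→E | 00→E | 01→B | 111→A | 10→D | 111→A | 10→D
Decoded message: EEBADAD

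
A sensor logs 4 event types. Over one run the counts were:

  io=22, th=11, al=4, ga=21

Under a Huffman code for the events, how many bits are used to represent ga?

2

Repeatedly merge the two smallest:
merge al(4) and th(11): 15
merge 15 and ga(21): 36
merge io(22) and 36: 58
The subtree containing ga is merged 2 times, so code length = 2.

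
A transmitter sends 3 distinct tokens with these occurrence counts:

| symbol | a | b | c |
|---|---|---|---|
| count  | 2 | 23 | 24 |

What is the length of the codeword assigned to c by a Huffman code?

1

Huffman merges, smallest pair first:
combine a(2), b(23) → 25
combine c(24), 25 → 49
c is a child of the root — depth 1, so its codeword is a single bit.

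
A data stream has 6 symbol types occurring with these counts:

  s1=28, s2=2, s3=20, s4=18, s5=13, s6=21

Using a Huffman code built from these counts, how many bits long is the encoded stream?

252

Merge the two smallest weights repeatedly:
s2(2) + s5(13) → 15
15 + s4(18) → 33
s3(20) + s6(21) → 41
s1(28) + 33 → 61
41 + 61 → 102
The encoded length is the sum of every internal node's weight: 15 + 33 + 41 + 61 + 102 = 252 bits.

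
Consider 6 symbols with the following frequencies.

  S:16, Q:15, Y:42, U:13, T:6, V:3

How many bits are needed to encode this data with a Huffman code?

Merge the two smallest weights repeatedly:
combine V(3), T(6) → 9
combine 9, U(13) → 22
combine Q(15), S(16) → 31
combine 22, 31 → 53
combine Y(42), 53 → 95
Total encoded bits = sum of merged weights = 9 + 22 + 31 + 53 + 95 = 210.

210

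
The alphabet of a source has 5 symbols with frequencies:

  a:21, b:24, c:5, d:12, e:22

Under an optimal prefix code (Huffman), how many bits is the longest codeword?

Merge the two lowest-weight nodes at each step:
merge c(5) and d(12): 17
merge 17 and a(21): 38
merge e(22) and b(24): 46
merge 38 and 46: 84
The first pair merged (c, d) ends up deepest, at depth 3.

3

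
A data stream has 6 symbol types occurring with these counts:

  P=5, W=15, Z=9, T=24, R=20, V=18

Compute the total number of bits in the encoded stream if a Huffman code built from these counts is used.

225

Build the Huffman tree bottom-up:
combine P(5), Z(9) → 14
combine 14, W(15) → 29
combine V(18), R(20) → 38
combine T(24), 29 → 53
combine 38, 53 → 91
The encoded length is the sum of every internal node's weight: 14 + 29 + 38 + 53 + 91 = 225 bits.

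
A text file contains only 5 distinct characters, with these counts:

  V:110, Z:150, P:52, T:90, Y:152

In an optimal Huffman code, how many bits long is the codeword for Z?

2

Huffman merges, smallest pair first:
combine P(52), T(90) → 142
combine V(110), 142 → 252
combine Z(150), Y(152) → 302
combine 252, 302 → 554
The subtree containing Z is merged 2 times, so code length = 2.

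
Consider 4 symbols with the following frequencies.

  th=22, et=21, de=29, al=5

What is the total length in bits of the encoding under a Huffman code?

151

Greedily combine the two least-frequent nodes:
al(5) + et(21) → 26
th(22) + 26 → 48
de(29) + 48 → 77
Each symbol's bit-cost is frequency × depth; summing gives 151 bits (equivalently 26 + 48 + 77).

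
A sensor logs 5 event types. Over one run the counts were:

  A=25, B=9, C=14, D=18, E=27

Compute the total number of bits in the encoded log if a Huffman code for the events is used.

Greedily combine the two least-frequent nodes:
B(9) + C(14) → 23
D(18) + 23 → 41
A(25) + E(27) → 52
41 + 52 → 93
The encoded length is the sum of every internal node's weight: 23 + 41 + 52 + 93 = 209 bits.

209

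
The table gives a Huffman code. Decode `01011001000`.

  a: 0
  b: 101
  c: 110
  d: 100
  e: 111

abdda

Read left to right; each codeword is recognised as soon as it completes (prefix code):
  0→a | 101→b | 100→d | 100→d | 0→a
Decoded message: abdda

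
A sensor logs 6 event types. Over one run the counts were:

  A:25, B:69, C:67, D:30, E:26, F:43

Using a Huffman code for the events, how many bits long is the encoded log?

644

Merge the two smallest weights repeatedly:
A(25) + E(26) → 51
D(30) + F(43) → 73
51 + C(67) → 118
B(69) + 73 → 142
118 + 142 → 260
Total encoded bits = sum of merged weights = 51 + 73 + 118 + 142 + 260 = 644.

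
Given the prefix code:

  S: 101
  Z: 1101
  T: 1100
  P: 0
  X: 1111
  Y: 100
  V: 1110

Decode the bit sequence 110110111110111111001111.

Read left to right; each codeword is recognised as soon as it completes (prefix code):
  1101→Z | 101→S | 1111→X | 0→P | 1111→X | 1100→T | 1111→X
Decoded message: ZSXPXTX

ZSXPXTX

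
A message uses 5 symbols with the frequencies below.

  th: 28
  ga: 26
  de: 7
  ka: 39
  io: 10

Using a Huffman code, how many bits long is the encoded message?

Merge the two smallest weights repeatedly:
merge de(7) and io(10): 17
merge 17 and ga(26): 43
merge th(28) and ka(39): 67
merge 43 and 67: 110
The encoded length is the sum of every internal node's weight: 17 + 43 + 67 + 110 = 237 bits.

237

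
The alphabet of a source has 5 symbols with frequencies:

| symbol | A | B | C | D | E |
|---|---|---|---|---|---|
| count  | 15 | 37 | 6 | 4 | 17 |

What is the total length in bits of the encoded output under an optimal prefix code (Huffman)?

156

Build the Huffman tree bottom-up:
combine D(4), C(6) → 10
combine 10, A(15) → 25
combine E(17), 25 → 42
combine B(37), 42 → 79
Total encoded bits = sum of merged weights = 10 + 25 + 42 + 79 = 156.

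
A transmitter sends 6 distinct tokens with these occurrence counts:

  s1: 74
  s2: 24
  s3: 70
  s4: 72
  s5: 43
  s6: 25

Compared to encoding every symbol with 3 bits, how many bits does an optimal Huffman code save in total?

167

Fixed-length: 3 bits × 308 symbols = 924 bits.
Huffman merges:
s2(24) + s6(25) → 49
s5(43) + 49 → 92
s3(70) + s4(72) → 142
s1(74) + 92 → 166
142 + 166 → 308
Huffman total = 49 + 92 + 142 + 166 + 308 = 757 bits.
Saving = 924 − 757 = 167 bits.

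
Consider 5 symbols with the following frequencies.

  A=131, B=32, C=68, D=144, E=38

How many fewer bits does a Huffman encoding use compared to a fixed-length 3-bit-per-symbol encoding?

Fixed-length: 3 bits × 413 symbols = 1239 bits.
Huffman merges:
B(32) + E(38) → 70
C(68) + 70 → 138
A(131) + 138 → 269
D(144) + 269 → 413
Huffman total = 70 + 138 + 269 + 413 = 890 bits.
Saving = 1239 − 890 = 349 bits.

349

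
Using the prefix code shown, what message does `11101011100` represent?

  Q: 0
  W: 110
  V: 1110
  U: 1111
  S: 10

VSVQ

Read left to right; each codeword is recognised as soon as it completes (prefix code):
  1110→V | 10→S | 1110→V | 0→Q
Decoded message: VSVQ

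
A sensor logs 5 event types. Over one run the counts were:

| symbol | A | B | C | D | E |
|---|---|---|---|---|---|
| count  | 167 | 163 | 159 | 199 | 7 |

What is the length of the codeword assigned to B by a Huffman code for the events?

Build the tree from the bottom:
combine E(7), C(159) → 166
combine B(163), 166 → 329
combine A(167), D(199) → 366
combine 329, 366 → 695
The subtree containing B is merged 2 times, so code length = 2.

2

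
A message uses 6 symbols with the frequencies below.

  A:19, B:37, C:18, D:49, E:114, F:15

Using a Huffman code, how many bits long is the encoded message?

561

Greedily combine the two least-frequent nodes:
F(15) + C(18) → 33
A(19) + 33 → 52
B(37) + D(49) → 86
52 + 86 → 138
E(114) + 138 → 252
The encoded length is the sum of every internal node's weight: 33 + 52 + 86 + 138 + 252 = 561 bits.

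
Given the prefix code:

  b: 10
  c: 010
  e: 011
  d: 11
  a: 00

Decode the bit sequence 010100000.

cbaa

Read left to right; each codeword is recognised as soon as it completes (prefix code):
  010→c | 10→b | 00→a | 00→a
Decoded message: cbaa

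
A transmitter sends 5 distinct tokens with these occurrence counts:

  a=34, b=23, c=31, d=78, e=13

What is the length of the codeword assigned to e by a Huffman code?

Huffman merges, smallest pair first:
e(13) + b(23) → 36
c(31) + a(34) → 65
36 + 65 → 101
d(78) + 101 → 179
e sits 3 levels below the root, so its codeword is 3 bits.

3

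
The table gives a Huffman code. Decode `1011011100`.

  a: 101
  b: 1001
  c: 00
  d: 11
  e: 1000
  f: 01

aadc

Read left to right; each codeword is recognised as soon as it completes (prefix code):
  101→a | 101→a | 11→d | 00→c
Decoded message: aadc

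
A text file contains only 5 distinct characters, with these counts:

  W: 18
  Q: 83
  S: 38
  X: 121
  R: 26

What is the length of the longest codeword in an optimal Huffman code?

4

Merge the two lowest-weight nodes at each step:
W(18) + R(26) → 44
S(38) + 44 → 82
82 + Q(83) → 165
X(121) + 165 → 286
The rarest symbols sit at the bottom; the longest codeword is 4 bits.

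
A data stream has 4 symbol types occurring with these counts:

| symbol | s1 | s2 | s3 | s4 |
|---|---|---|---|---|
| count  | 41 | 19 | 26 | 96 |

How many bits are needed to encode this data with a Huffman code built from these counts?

Build the Huffman tree bottom-up:
merge s2(19) and s3(26): 45
merge s1(41) and 45: 86
merge 86 and s4(96): 182
Each symbol's bit-cost is frequency × depth; summing gives 313 bits (equivalently 45 + 86 + 182).

313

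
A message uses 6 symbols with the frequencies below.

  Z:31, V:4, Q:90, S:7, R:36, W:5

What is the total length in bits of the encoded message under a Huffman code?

328

Merge the two smallest weights repeatedly:
V(4) + W(5) → 9
S(7) + 9 → 16
16 + Z(31) → 47
R(36) + 47 → 83
83 + Q(90) → 173
Total encoded bits = sum of merged weights = 9 + 16 + 47 + 83 + 173 = 328.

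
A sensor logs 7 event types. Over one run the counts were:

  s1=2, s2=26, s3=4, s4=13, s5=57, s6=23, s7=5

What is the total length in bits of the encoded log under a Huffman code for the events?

Greedily combine the two least-frequent nodes:
merge s1(2) and s3(4): 6
merge s7(5) and 6: 11
merge 11 and s4(13): 24
merge s6(23) and 24: 47
merge s2(26) and 47: 73
merge s5(57) and 73: 130
Total encoded bits = sum of merged weights = 6 + 11 + 24 + 47 + 73 + 130 = 291.

291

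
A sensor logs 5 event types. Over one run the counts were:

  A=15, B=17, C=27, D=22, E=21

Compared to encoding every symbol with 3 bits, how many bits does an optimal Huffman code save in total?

Fixed-length: 3 bits × 102 symbols = 306 bits.
Huffman merges:
merge A(15) and B(17): 32
merge E(21) and D(22): 43
merge C(27) and 32: 59
merge 43 and 59: 102
Huffman total = 32 + 43 + 59 + 102 = 236 bits.
Saving = 306 − 236 = 70 bits.

70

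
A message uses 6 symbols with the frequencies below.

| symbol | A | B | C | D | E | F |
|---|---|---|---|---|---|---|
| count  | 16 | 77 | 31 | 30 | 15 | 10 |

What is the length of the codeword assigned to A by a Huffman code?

Repeatedly merge the two smallest:
combine F(10), E(15) → 25
combine A(16), 25 → 41
combine D(30), C(31) → 61
combine 41, 61 → 102
combine B(77), 102 → 179
The subtree containing A is merged 3 times, so code length = 3.

3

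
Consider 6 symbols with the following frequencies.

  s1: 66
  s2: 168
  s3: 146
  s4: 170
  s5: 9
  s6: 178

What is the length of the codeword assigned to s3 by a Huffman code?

Build the tree from the bottom:
merge s5(9) and s1(66): 75
merge 75 and s3(146): 221
merge s2(168) and s4(170): 338
merge s6(178) and 221: 399
merge 338 and 399: 737
s3 sits 3 levels below the root, so its codeword is 3 bits.

3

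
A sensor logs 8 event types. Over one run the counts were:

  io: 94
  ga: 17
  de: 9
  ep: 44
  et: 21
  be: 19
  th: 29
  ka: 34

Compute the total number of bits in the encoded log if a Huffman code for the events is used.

729

Build the Huffman tree bottom-up:
de(9) + ga(17) → 26
be(19) + et(21) → 40
26 + th(29) → 55
ka(34) + 40 → 74
ep(44) + 55 → 99
74 + io(94) → 168
99 + 168 → 267
The encoded length is the sum of every internal node's weight: 26 + 40 + 55 + 74 + 99 + 168 + 267 = 729 bits.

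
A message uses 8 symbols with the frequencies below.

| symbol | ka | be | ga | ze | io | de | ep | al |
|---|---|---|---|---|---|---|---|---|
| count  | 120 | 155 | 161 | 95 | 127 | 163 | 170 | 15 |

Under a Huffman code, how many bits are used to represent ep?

Build the tree from the bottom:
merge al(15) and ze(95): 110
merge 110 and ka(120): 230
merge io(127) and be(155): 282
merge ga(161) and de(163): 324
merge ep(170) and 230: 400
merge 282 and 324: 606
merge 400 and 606: 1006
ep's leaf is at depth 2, giving a 2-bit codeword.

2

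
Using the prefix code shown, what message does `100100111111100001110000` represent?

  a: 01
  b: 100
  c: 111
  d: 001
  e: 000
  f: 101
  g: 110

bbccbdge

Read left to right; each codeword is recognised as soon as it completes (prefix code):
  100→b | 100→b | 111→c | 111→c | 100→b | 001→d | 110→g | 000→e
Decoded message: bbccbdge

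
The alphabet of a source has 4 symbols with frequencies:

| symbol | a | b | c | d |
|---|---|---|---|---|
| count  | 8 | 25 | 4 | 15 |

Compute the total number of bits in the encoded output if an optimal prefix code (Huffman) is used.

Greedily combine the two least-frequent nodes:
merge c(4) and a(8): 12
merge 12 and d(15): 27
merge b(25) and 27: 52
Total encoded bits = sum of merged weights = 12 + 27 + 52 = 91.

91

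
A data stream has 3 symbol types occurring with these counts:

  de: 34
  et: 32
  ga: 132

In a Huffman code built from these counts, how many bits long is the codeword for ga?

Huffman merges, smallest pair first:
et(32) + de(34) → 66
66 + ga(132) → 198
ga is merged only at the final step, so code length = 1.

1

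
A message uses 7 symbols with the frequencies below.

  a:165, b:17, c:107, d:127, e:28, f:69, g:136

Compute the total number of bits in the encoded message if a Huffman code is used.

1678

Merge the two smallest weights repeatedly:
combine b(17), e(28) → 45
combine 45, f(69) → 114
combine c(107), 114 → 221
combine d(127), g(136) → 263
combine a(165), 221 → 386
combine 263, 386 → 649
Total encoded bits = sum of merged weights = 45 + 114 + 221 + 263 + 386 + 649 = 1678.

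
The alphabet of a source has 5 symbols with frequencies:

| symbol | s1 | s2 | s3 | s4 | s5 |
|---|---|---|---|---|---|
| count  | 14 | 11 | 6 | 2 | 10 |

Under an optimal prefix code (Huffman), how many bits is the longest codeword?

3

Merge the two lowest-weight nodes at each step:
merge s4(2) and s3(6): 8
merge 8 and s5(10): 18
merge s2(11) and s1(14): 25
merge 18 and 25: 43
The rarest symbols sit at the bottom; the longest codeword is 3 bits.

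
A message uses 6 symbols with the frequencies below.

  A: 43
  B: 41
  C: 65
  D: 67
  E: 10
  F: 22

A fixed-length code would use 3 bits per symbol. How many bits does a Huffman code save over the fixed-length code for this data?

Fixed-length: 3 bits × 248 symbols = 744 bits.
Huffman merges:
combine E(10), F(22) → 32
combine 32, B(41) → 73
combine A(43), C(65) → 108
combine D(67), 73 → 140
combine 108, 140 → 248
Huffman total = 32 + 73 + 108 + 140 + 248 = 601 bits.
Saving = 744 − 601 = 143 bits.

143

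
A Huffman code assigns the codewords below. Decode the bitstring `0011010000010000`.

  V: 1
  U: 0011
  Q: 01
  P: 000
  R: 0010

Read left to right; each codeword is recognised as soon as it completes (prefix code):
  0011→U | 01→Q | 000→P | 0010→R | 000→P
Decoded message: UQPRP

UQPRP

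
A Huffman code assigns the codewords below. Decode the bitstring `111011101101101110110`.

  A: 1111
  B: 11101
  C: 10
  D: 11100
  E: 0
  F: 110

BFFFBC

Read left to right; each codeword is recognised as soon as it completes (prefix code):
  11101→B | 110→F | 110→F | 110→F | 11101→B | 10→C
Decoded message: BFFFBC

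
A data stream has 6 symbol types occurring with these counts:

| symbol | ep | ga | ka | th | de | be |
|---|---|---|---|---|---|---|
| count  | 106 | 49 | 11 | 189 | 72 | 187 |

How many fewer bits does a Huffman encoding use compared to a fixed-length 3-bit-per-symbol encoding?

422

Fixed-length: 3 bits × 614 symbols = 1842 bits.
Huffman merges:
combine ka(11), ga(49) → 60
combine 60, de(72) → 132
combine ep(106), 132 → 238
combine be(187), th(189) → 376
combine 238, 376 → 614
Huffman total = 60 + 132 + 238 + 376 + 614 = 1420 bits.
Saving = 1842 − 1420 = 422 bits.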